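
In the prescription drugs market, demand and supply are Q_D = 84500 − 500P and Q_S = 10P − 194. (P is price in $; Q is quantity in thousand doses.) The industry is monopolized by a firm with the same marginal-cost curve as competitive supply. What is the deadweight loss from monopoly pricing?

$40.57 thousand

In inverse form: demand P = 169 − 0.002Q, supply P = 19.4 + 0.1Q.
Competitive equilibrium: 169 − 0.002Q = 19.4 + 0.1Q → Q* = 1466.6667, P* = 166.0667.
Marginal revenue: MR = 169 − 0.004Q. Set MR = MC: 169 − 0.004Q = 19.4 + 0.1Q → Q_m = 1438.4615.
Price P_m = 169 − 0.002·1438.4615 = 166.1231; MC(Q_m) = 19.4 + 0.1·1438.4615 = 163.2462.
Competitive Q* = 1466.6667, so ΔQ = 28.2052; wedge = 166.1231 − 163.2462 = 2.8769.
Welfare loss = ½ × 28.2052 × 2.8769 = $40.57 thousand.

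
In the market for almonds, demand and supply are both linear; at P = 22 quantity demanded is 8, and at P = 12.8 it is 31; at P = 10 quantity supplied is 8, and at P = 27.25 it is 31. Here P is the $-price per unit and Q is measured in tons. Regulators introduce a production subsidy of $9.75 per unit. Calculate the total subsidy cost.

Demand slope = (12.8 − 22)/(31 − 8) = −0.4, so P = 25.2 − 0.4Q.
Supply slope = (27.25 − 10)/(31 − 8) = 0.75, so P = 4 + 0.75Q.
Competitive equilibrium: 25.2 − 0.4Q = 4 + 0.75Q → Q* = 18.4348, P* = 17.8261.
The subsidy lowers effective supply by 9.75: P = 0.75Q − 5.75.
New quantity: 25.2 − 0.4Q = 0.75Q − 5.75 → Q' = 26.913.
Total subsidy cost = 9.75 × 26.913 = $262.40.

$262.40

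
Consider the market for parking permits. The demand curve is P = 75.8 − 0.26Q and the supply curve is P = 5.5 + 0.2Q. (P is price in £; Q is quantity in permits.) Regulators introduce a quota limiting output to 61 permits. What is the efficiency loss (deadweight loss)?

£1939.37

Competitive equilibrium: 75.8 − 0.26Q = 5.5 + 0.2Q → Q* = 152.8261, P* = 36.0652.
At Q = 61: demand price = 75.8 − 0.26·61 = 59.94; supply price = 5.5 + 0.2·61 = 17.7.
ΔQ = 152.8261 − 61 = 91.8261; wedge = 59.94 − 17.7 = 42.24.
Deadweight loss = ½ × 91.8261 × 42.24 = £1939.37.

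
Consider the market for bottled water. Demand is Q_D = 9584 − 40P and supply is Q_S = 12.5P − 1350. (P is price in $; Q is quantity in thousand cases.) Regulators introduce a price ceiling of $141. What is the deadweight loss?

$37117.54 thousand

In inverse form: demand P = 239.6 − 0.025Q, supply P = 108 + 0.08Q.
Competitive equilibrium: 239.6 − 0.025Q = 108 + 0.08Q → Q* = 1253.33333, P* = 208.26667.
At the ceiling P = 141, quantity supplied = (141 − 108)/0.08 = 412.5.
Willingness to pay at Q' = 412.5: 239.6 − 0.025·412.5 = 229.2875.
ΔQ = 1253.33333 − 412.5 = 840.83333; wedge = 229.2875 − 141 = 88.2875.
Welfare loss = ½ × 840.83333 × 88.2875 = $37117.54 thousand.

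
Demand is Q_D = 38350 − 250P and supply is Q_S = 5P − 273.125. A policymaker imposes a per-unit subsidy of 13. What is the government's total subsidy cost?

7122.92

In inverse form: demand P = 153.4 − 0.004Q, supply P = 54.625 + 0.2Q.
Competitive equilibrium: 153.4 − 0.004Q = 54.625 + 0.2Q → Q* = 484.1912, P* = 151.4632.
The subsidy lowers effective supply by 13: P = 41.625 + 0.2Q.
New quantity: 153.4 − 0.004Q = 41.625 + 0.2Q → Q' = 547.9167.
Total subsidy cost = 13 × 547.9167 = 7122.92.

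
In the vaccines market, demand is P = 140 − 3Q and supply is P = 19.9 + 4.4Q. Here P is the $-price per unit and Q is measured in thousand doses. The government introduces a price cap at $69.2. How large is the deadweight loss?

$93.43 thousand

Competitive equilibrium: 140 − 3Q = 19.9 + 4.4Q → Q* = 16.2297, P* = 91.3108.
At the ceiling P = 69.2, quantity supplied = (69.2 − 19.9)/4.4 = 11.2045.
Willingness to pay at Q' = 11.2045: 140 − 3·11.2045 = 106.3865.
ΔQ = 16.2297 − 11.2045 = 5.0252; wedge = 106.3865 − 69.2 = 37.1865.
DWL = ½ × 5.0252 × 37.1865 = $93.43 thousand.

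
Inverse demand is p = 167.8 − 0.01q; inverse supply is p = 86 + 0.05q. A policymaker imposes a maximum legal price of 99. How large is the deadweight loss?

36520.33

Competitive equilibrium: 167.8 − 0.01q = 86 + 0.05q → q* = 1363.3333, p* = 154.1667.
At the ceiling p = 99, quantity supplied = (99 − 86)/0.05 = 260.
Willingness to pay at q' = 260: 167.8 − 0.01·260 = 165.2.
Δq = 1363.3333 − 260 = 1103.3333; wedge = 165.2 − 99 = 66.2.
Deadweight loss = ½ × 1103.3333 × 66.2 = 36520.33.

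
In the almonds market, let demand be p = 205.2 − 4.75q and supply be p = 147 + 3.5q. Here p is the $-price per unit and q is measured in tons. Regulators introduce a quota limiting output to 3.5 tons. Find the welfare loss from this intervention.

Competitive equilibrium: 205.2 − 4.75q = 147 + 3.5q → q* = 7.0545, p* = 171.6909.
At q = 3.5: demand price = 205.2 − 4.75·3.5 = 188.575; supply price = 147 + 3.5·3.5 = 159.25.
Δq = 7.0545 − 3.5 = 3.5545; wedge = 188.575 − 159.25 = 29.325.
The triangle = ½ × 3.5545 × 29.325 = $52.12.

$52.12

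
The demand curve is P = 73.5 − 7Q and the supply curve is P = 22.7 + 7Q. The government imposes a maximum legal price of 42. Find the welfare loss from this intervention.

Competitive equilibrium: 73.5 − 7Q = 22.7 + 7Q → Q* = 3.6286, P* = 48.1.
At the ceiling P = 42, quantity supplied = (42 − 22.7)/7 = 2.7571.
Willingness to pay at Q' = 2.7571: 73.5 − 7·2.7571 = 54.2003.
ΔQ = 3.6286 − 2.7571 = 0.8715; wedge = 54.2003 − 42 = 12.2003.
Deadweight loss = ½ × 0.8715 × 12.2003 = 5.32.

5.32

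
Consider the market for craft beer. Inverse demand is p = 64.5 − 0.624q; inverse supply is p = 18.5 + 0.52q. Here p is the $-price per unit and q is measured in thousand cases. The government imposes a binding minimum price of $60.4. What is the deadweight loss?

$647.28 thousand

Competitive equilibrium: 64.5 − 0.624q = 18.5 + 0.52q → q* = 40.2098, p* = 39.4091.
At the floor p = 60.4, quantity demanded = (64.5 − 60.4)/0.624 = 6.5705.
Sellers' marginal cost at q' = 6.5705: 18.5 + 0.52·6.5705 = 21.9167.
Δq = 40.2098 − 6.5705 = 33.6393; wedge = 60.4 − 21.9167 = 38.4833.
Deadweight loss = ½ × 33.6393 × 38.4833 = $647.28 thousand.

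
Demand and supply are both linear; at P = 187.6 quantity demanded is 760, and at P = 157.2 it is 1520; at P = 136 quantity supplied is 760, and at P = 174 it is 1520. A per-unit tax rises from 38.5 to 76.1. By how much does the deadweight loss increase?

Demand slope = (157.2 − 187.6)/(1520 − 760) = −0.04, so P = 218 − 0.04Q.
Supply slope = (174 − 136)/(1520 − 760) = 0.05, so P = 98 + 0.05Q.
Competitive equilibrium: 218 − 0.04Q = 98 + 0.05Q → Q* = 1333.3333, P* = 164.6667.
For a per-unit tax t: ΔQ = t/0.09, so DWL = ½·t·(t/0.09) = t²/0.18.
At t = 38.5: DWL = 8234.722. At t = 76.1: DWL = 32173.389.
Increase = 32173.389 − 8234.722 = 23938.67.

23938.67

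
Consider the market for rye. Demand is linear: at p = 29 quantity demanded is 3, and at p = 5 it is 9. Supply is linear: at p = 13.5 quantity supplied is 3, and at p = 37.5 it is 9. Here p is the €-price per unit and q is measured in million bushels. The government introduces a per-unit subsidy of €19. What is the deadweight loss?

Demand slope = (5 − 29)/(9 − 3) = −4, so p = 41 − 4q.
Supply slope = (37.5 − 13.5)/(9 − 3) = 4, so p = 1.5 + 4q.
Competitive equilibrium: 41 − 4q = 1.5 + 4q → q* = 4.9375, p* = 21.25.
The subsidy lowers effective supply by 19: p = 4q − 17.5.
New quantity: 41 − 4q = 4q − 17.5 → q' = 7.3125.
Overproduction Δq = 7.3125 − 4.9375 = 2.375; wedge = subsidy = 19.
Deadweight loss = ½ × 2.375 × 19 = €22.56 million.

€22.56 million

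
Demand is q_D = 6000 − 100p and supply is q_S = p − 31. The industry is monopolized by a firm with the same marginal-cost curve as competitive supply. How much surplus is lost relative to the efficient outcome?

0.04

In inverse form: demand p = 60 − 0.01q, supply p = 31 + q.
Competitive equilibrium: 60 − 0.01q = 31 + q → q* = 28.7129, p* = 59.7129.
Marginal revenue: MR = 60 − 0.02q. Set MR = MC: 60 − 0.02q = 31 + q → q_m = 28.4314.
Price p_m = 60 − 0.01·28.4314 = 59.7157; MC(q_m) = 31 + 1·28.4314 = 59.4314.
Competitive q* = 28.7129, so Δq = 0.2815; wedge = 59.7157 − 59.4314 = 0.2843.
The triangle = ½ × 0.2815 × 0.2843 = 0.04.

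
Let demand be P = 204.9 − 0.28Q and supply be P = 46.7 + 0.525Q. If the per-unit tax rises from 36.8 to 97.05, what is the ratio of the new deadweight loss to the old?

Competitive equilibrium: 204.9 − 0.28Q = 46.7 + 0.525Q → Q* = 196.5217, P* = 149.8739.
For a per-unit tax t: ΔQ = t/0.805, so DWL = ½·t·(t/0.805) = t²/1.61.
At t = 36.8: DWL = 841.143. At t = 97.05: DWL = 5850.126.
Ratio = (97.05/36.8)² = 6.955.

6.955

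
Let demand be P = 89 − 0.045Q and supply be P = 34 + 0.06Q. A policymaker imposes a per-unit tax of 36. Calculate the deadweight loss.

6171.43

Competitive equilibrium: 89 − 0.045Q = 34 + 0.06Q → Q* = 523.8095, P* = 65.4286.
With the tax, the buyer price exceeds the seller price by 36: (89 − 0.045Q) − (34 + 0.06Q) = 36 → Q' = 180.9524.
ΔQ = 523.8095 − 180.9524 = 342.8571; the wedge equals the tax, 36.
DWL = ½ × 342.8571 × 36 = 6171.43.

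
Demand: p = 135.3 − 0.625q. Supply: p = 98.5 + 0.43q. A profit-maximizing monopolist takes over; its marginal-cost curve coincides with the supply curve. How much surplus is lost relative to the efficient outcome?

Competitive equilibrium: 135.3 − 0.625q = 98.5 + 0.43q → q* = 34.8815, p* = 113.4991.
Marginal revenue: MR = 135.3 − 1.25q. Set MR = MC: 135.3 − 1.25q = 98.5 + 0.43q → q_m = 21.9048.
Price p_m = 135.3 − 0.625·21.9048 = 121.6095; MC(q_m) = 98.5 + 0.43·21.9048 = 107.9191.
Competitive q* = 34.8815, so Δq = 12.9767; wedge = 121.6095 − 107.9191 = 13.6904.
DWL = ½ × 12.9767 × 13.6904 = 88.83.

88.83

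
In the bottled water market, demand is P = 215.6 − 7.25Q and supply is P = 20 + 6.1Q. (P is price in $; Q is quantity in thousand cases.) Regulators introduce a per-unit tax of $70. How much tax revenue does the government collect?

Competitive equilibrium: 215.6 − 7.25Q = 20 + 6.1Q → Q* = 14.65169, P* = 109.37528.
With the tax, the buyer price exceeds the seller price by 70: (215.6 − 7.25Q) − (20 + 6.1Q) = 70 → Q' = 9.40824.
Tax revenue = 70 × 9.40824 = $658.58 thousand.

$658.58 thousand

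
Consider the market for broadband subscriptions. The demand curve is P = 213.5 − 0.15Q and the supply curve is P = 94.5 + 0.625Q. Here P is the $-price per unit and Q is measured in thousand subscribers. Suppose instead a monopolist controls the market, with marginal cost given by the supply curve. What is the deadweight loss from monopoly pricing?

$240.25 thousand

Competitive equilibrium: 213.5 − 0.15Q = 94.5 + 0.625Q → Q* = 153.5484, P* = 190.4677.
Marginal revenue: MR = 213.5 − 0.3Q. Set MR = MC: 213.5 − 0.3Q = 94.5 + 0.625Q → Q_m = 128.6486.
Price P_m = 213.5 − 0.15·128.6486 = 194.2027; MC(Q_m) = 94.5 + 0.625·128.6486 = 174.9054.
Competitive Q* = 153.5484, so ΔQ = 24.8998; wedge = 194.2027 − 174.9054 = 19.2973.
Deadweight loss = ½ × 24.8998 × 19.2973 = $240.25 thousand.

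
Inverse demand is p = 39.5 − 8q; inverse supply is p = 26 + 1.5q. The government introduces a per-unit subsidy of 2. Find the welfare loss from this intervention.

Competitive equilibrium: 39.5 − 8q = 26 + 1.5q → q* = 1.4211, p* = 28.1316.
The subsidy lowers effective supply by 2: p = 24 + 1.5q.
New quantity: 39.5 − 8q = 24 + 1.5q → q' = 1.6316.
Overproduction Δq = 1.6316 − 1.4211 = 0.2105; wedge = subsidy = 2.
DWL = ½ × 0.2105 × 2 = 0.21.

0.21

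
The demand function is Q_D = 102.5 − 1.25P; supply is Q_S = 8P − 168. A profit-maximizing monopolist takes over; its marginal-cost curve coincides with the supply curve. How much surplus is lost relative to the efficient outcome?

In inverse form: demand P = 82 − 0.8Q, supply P = 21 + 0.125Q.
Competitive equilibrium: 82 − 0.8Q = 21 + 0.125Q → Q* = 65.9459, P* = 29.2432.
Marginal revenue: MR = 82 − 1.6Q. Set MR = MC: 82 − 1.6Q = 21 + 0.125Q → Q_m = 35.3623.
Price P_m = 82 − 0.8·35.3623 = 53.7102; MC(Q_m) = 21 + 0.125·35.3623 = 25.4203.
Competitive Q* = 65.9459, so ΔQ = 30.5836; wedge = 53.7102 − 25.4203 = 28.2899.
Deadweight loss = ½ × 30.5836 × 28.2899 = 432.60.

432.60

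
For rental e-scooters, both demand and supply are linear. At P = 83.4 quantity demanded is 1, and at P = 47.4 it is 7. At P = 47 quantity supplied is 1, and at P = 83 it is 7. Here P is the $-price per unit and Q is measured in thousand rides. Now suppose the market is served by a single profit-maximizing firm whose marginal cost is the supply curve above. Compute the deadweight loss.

$10.85 thousand

Demand slope = (47.4 − 83.4)/(7 − 1) = −6, so P = 89.4 − 6Q.
Supply slope = (83 − 47)/(7 − 1) = 6, so P = 41 + 6Q.
Competitive equilibrium: 89.4 − 6Q = 41 + 6Q → Q* = 4.03333, P* = 65.2.
Marginal revenue: MR = 89.4 − 12Q. Set MR = MC: 89.4 − 12Q = 41 + 6Q → Q_m = 2.68889.
Price P_m = 89.4 − 6·2.68889 = 73.26666; MC(Q_m) = 41 + 6·2.68889 = 57.13334.
Competitive Q* = 4.03333, so ΔQ = 1.34444; wedge = 73.26666 − 57.13334 = 16.13332.
The triangle = ½ × 1.34444 × 16.13332 = $10.85 thousand.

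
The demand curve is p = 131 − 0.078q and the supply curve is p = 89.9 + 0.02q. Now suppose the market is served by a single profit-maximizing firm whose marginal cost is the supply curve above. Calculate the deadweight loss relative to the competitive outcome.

Competitive equilibrium: 131 − 0.078q = 89.9 + 0.02q → q* = 419.3878, p* = 98.2878.
Marginal revenue: MR = 131 − 0.156q. Set MR = MC: 131 − 0.156q = 89.9 + 0.02q → q_m = 233.5227.
Price p_m = 131 − 0.078·233.5227 = 112.7852; MC(q_m) = 89.9 + 0.02·233.5227 = 94.5705.
Competitive q* = 419.3878, so Δq = 185.8651; wedge = 112.7852 − 94.5705 = 18.2147.
Deadweight loss = ½ × 185.8651 × 18.2147 = 1692.74.

1692.74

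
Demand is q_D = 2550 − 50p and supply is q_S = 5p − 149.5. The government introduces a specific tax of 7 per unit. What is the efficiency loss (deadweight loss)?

In inverse form: demand p = 51 − 0.02q, supply p = 29.9 + 0.2q.
Competitive equilibrium: 51 − 0.02q = 29.9 + 0.2q → q* = 95.9091, p* = 49.0818.
With the tax, the buyer price exceeds the seller price by 7: (51 − 0.02q) − (29.9 + 0.2q) = 7 → q' = 64.0909.
Δq = 95.9091 − 64.0909 = 31.8182; the wedge equals the tax, 7.
The triangle = ½ × 31.8182 × 7 = 111.36.

111.36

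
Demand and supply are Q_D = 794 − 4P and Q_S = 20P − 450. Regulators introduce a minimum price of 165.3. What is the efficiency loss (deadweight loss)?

In inverse form: demand P = 198.5 − 0.25Q, supply P = 22.5 + 0.05Q.
Competitive equilibrium: 198.5 − 0.25Q = 22.5 + 0.05Q → Q* = 586.6667, P* = 51.8333.
At the floor P = 165.3, quantity demanded = (198.5 − 165.3)/0.25 = 132.8.
Sellers' marginal cost at Q' = 132.8: 22.5 + 0.05·132.8 = 29.14.
ΔQ = 586.6667 − 132.8 = 453.8667; wedge = 165.3 − 29.14 = 136.16.
Welfare loss = ½ × 453.8667 × 136.16 = 30899.24.

30899.24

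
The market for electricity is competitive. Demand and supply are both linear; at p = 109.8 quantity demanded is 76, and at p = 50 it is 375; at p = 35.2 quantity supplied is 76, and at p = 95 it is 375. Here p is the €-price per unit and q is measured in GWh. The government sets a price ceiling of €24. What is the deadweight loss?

Demand slope = (50 − 109.8)/(375 − 76) = −0.2, so p = 125 − 0.2q.
Supply slope = (95 − 35.2)/(375 − 76) = 0.2, so p = 20 + 0.2q.
Competitive equilibrium: 125 − 0.2q = 20 + 0.2q → q* = 262.5, p* = 72.5.
At the ceiling p = 24, quantity supplied = (24 − 20)/0.2 = 20.
Willingness to pay at q' = 20: 125 − 0.2·20 = 121.
Δq = 262.5 − 20 = 242.5; wedge = 121 − 24 = 97.
Deadweight loss = ½ × 242.5 × 97 = €11761.25.

€11761.25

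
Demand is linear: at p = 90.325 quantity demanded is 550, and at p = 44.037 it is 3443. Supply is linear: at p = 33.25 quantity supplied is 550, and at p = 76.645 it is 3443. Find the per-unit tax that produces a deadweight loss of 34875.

Demand slope = (44.037 − 90.325)/(3443 − 550) = −0.016, so p = 99.125 − 0.016q.
Supply slope = (76.645 − 33.25)/(3443 − 550) = 0.015, so p = 25 + 0.015q.
Competitive equilibrium: 99.125 − 0.016q = 25 + 0.015q → q* = 2391.129, p* = 60.8669.
A tax t gives Δq = t/0.031 and wedge t, so DWL = t²/0.062.
t²/0.062 = 34875 → t² = 2162.25 → t = 46.5.

46.5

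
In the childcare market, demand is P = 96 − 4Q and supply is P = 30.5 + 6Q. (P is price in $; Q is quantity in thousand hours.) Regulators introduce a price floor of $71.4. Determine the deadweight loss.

$0.80 thousand

Competitive equilibrium: 96 − 4Q = 30.5 + 6Q → Q* = 6.55, P* = 69.8.
At the floor P = 71.4, quantity demanded = (96 − 71.4)/4 = 6.15.
Sellers' marginal cost at Q' = 6.15: 30.5 + 6·6.15 = 67.4.
ΔQ = 6.55 − 6.15 = 0.4; wedge = 71.4 − 67.4 = 4.
Deadweight loss = ½ × 0.4 × 4 = $0.80 thousand.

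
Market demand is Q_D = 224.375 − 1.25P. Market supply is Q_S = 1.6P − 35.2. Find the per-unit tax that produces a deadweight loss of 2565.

In inverse form: demand P = 179.5 − 0.8Q, supply P = 22 + 0.625Q.
Competitive equilibrium: 179.5 − 0.8Q = 22 + 0.625Q → Q* = 110.5263, P* = 91.0789.
A tax t gives ΔQ = t/1.425 and wedge t, so DWL = t²/2.85.
t²/2.85 = 2565 → t² = 7310.25 → t = 85.5.

85.5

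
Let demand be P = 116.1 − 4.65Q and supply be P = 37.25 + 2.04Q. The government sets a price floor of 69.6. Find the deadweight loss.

Competitive equilibrium: 116.1 − 4.65Q = 37.25 + 2.04Q → Q* = 11.7862, P* = 61.2939.
At the floor P = 69.6, quantity demanded = (116.1 − 69.6)/4.65 = 10.
Sellers' marginal cost at Q' = 10: 37.25 + 2.04·10 = 57.65.
ΔQ = 11.7862 − 10 = 1.7862; wedge = 69.6 − 57.65 = 11.95.
Deadweight loss = ½ × 1.7862 × 11.95 = 10.67.

10.67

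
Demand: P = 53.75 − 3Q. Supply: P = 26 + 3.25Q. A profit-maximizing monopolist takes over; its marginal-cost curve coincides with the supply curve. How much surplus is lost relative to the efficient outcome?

6.48

Competitive equilibrium: 53.75 − 3Q = 26 + 3.25Q → Q* = 4.44, P* = 40.43.
Marginal revenue: MR = 53.75 − 6Q. Set MR = MC: 53.75 − 6Q = 26 + 3.25Q → Q_m = 3.
Price P_m = 53.75 − 3·3 = 44.75; MC(Q_m) = 26 + 3.25·3 = 35.75.
Competitive Q* = 4.44, so ΔQ = 1.44; wedge = 44.75 − 35.75 = 9.
Welfare loss = ½ × 1.44 × 9 = 6.48.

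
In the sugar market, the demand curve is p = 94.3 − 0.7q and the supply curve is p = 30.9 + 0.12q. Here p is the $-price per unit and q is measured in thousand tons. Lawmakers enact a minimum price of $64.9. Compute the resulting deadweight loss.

Competitive equilibrium: 94.3 − 0.7q = 30.9 + 0.12q → q* = 77.3171, p* = 40.178.
At the floor p = 64.9, quantity demanded = (94.3 − 64.9)/0.7 = 42.
Sellers' marginal cost at q' = 42: 30.9 + 0.12·42 = 35.94.
Δq = 77.3171 − 42 = 35.3171; wedge = 64.9 − 35.94 = 28.96.
Deadweight loss = ½ × 35.3171 × 28.96 = $511.39 thousand.

$511.39 thousand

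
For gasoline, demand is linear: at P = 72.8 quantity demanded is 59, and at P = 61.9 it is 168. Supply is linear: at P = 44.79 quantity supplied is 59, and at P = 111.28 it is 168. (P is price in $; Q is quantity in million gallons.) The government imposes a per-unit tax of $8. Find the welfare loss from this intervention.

Demand slope = (61.9 − 72.8)/(168 − 59) = −0.1, so P = 78.7 − 0.1Q.
Supply slope = (111.28 − 44.79)/(168 − 59) = 0.61, so P = 8.8 + 0.61Q.
Competitive equilibrium: 78.7 − 0.1Q = 8.8 + 0.61Q → Q* = 98.4507, P* = 68.8549.
With the tax, the buyer price exceeds the seller price by 8: (78.7 − 0.1Q) − (8.8 + 0.61Q) = 8 → Q' = 87.1831.
ΔQ = 98.4507 − 87.1831 = 11.2676; the wedge equals the tax, 8.
Deadweight loss = ½ × 11.2676 × 8 = $45.07 million.

$45.07 million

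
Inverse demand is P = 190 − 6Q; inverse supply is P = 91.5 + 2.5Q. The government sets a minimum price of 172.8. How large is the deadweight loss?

323.28

Competitive equilibrium: 190 − 6Q = 91.5 + 2.5Q → Q* = 11.5882, P* = 120.4706.
At the floor P = 172.8, quantity demanded = (190 − 172.8)/6 = 2.8667.
Sellers' marginal cost at Q' = 2.8667: 91.5 + 2.5·2.8667 = 98.6668.
ΔQ = 11.5882 − 2.8667 = 8.7215; wedge = 172.8 − 98.6668 = 74.1332.
Welfare loss = ½ × 8.7215 × 74.1332 = 323.28.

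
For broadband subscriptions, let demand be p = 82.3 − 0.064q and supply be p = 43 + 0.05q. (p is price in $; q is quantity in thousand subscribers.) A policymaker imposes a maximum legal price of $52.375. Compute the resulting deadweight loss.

$1409.24 thousand

Competitive equilibrium: 82.3 − 0.064q = 43 + 0.05q → q* = 344.73684, p* = 60.23684.
At the ceiling p = 52.375, quantity supplied = (52.375 − 43)/0.05 = 187.5.
Willingness to pay at q' = 187.5: 82.3 − 0.064·187.5 = 70.3.
Δq = 344.73684 − 187.5 = 157.23684; wedge = 70.3 − 52.375 = 17.925.
The triangle = ½ × 157.23684 × 17.925 = $1409.24 thousand.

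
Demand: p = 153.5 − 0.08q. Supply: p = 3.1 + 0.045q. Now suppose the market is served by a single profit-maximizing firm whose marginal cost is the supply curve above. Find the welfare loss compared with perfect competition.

13779.32

Competitive equilibrium: 153.5 − 0.08q = 3.1 + 0.045q → q* = 1203.2, p* = 57.244.
Marginal revenue: MR = 153.5 − 0.16q. Set MR = MC: 153.5 − 0.16q = 3.1 + 0.045q → q_m = 733.658537.
Price p_m = 153.5 − 0.08·733.658537 = 94.807317; MC(q_m) = 3.1 + 0.045·733.658537 = 36.114634.
Competitive q* = 1203.2, so Δq = 469.541463; wedge = 94.807317 − 36.114634 = 58.692683.
The triangle = ½ × 469.541463 × 58.692683 = 13779.32.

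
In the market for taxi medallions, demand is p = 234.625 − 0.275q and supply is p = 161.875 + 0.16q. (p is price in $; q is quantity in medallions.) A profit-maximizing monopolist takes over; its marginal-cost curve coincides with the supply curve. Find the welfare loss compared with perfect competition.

$912.63

Competitive equilibrium: 234.625 − 0.275q = 161.875 + 0.16q → q* = 167.2414, p* = 188.6336.
Marginal revenue: MR = 234.625 − 0.55q. Set MR = MC: 234.625 − 0.55q = 161.875 + 0.16q → q_m = 102.4648.
Price p_m = 234.625 − 0.275·102.4648 = 206.4472; MC(q_m) = 161.875 + 0.16·102.4648 = 178.2694.
Competitive q* = 167.2414, so Δq = 64.7766; wedge = 206.4472 − 178.2694 = 28.1778.
The triangle = ½ × 64.7766 × 28.1778 = $912.63.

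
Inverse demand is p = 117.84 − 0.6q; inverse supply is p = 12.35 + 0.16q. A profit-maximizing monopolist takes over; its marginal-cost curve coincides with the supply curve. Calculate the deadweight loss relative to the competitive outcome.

1424.96

Competitive equilibrium: 117.84 − 0.6q = 12.35 + 0.16q → q* = 138.8026, p* = 34.5584.
Marginal revenue: MR = 117.84 − 1.2q. Set MR = MC: 117.84 − 1.2q = 12.35 + 0.16q → q_m = 77.5662.
Price p_m = 117.84 − 0.6·77.5662 = 71.3003; MC(q_m) = 12.35 + 0.16·77.5662 = 24.7606.
Competitive q* = 138.8026, so Δq = 61.2364; wedge = 71.3003 − 24.7606 = 46.5397.
Welfare loss = ½ × 61.2364 × 46.5397 = 1424.96.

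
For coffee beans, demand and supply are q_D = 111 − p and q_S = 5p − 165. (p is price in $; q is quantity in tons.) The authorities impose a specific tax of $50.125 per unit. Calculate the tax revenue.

$1164.36

In inverse form: demand p = 111 − q, supply p = 33 + 0.2q.
Competitive equilibrium: 111 − q = 33 + 0.2q → q* = 65, p* = 46.
With the tax, the buyer price exceeds the seller price by 50.125: (111 − q) − (33 + 0.2q) = 50.125 → q' = 23.2292.
Tax revenue = 50.125 × 23.2292 = $1164.36.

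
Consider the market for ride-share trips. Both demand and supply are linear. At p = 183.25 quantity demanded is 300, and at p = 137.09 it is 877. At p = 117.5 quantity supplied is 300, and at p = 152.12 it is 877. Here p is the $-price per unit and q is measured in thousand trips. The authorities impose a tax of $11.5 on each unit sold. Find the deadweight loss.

Demand slope = (137.09 − 183.25)/(877 − 300) = −0.08, so p = 207.25 − 0.08q.
Supply slope = (152.12 − 117.5)/(877 − 300) = 0.06, so p = 99.5 + 0.06q.
Competitive equilibrium: 207.25 − 0.08q = 99.5 + 0.06q → q* = 769.6429, p* = 145.6786.
With the tax, the buyer price exceeds the seller price by 11.5: (207.25 − 0.08q) − (99.5 + 0.06q) = 11.5 → q' = 687.5.
Δq = 769.6429 − 687.5 = 82.1429; the wedge equals the tax, 11.5.
Deadweight loss = ½ × 82.1429 × 11.5 = $472.32 thousand.

$472.32 thousand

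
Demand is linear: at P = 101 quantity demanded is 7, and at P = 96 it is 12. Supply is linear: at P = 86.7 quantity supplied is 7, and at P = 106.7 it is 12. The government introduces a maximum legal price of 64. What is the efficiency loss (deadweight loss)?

Demand slope = (96 − 101)/(12 − 7) = −1, so P = 108 − Q.
Supply slope = (106.7 − 86.7)/(12 − 7) = 4, so P = 58.7 + 4Q.
Competitive equilibrium: 108 − Q = 58.7 + 4Q → Q* = 9.86, P* = 98.14.
At the ceiling P = 64, quantity supplied = (64 − 58.7)/4 = 1.325.
Willingness to pay at Q' = 1.325: 108 − 1·1.325 = 106.675.
ΔQ = 9.86 − 1.325 = 8.535; wedge = 106.675 − 64 = 42.675.
The triangle = ½ × 8.535 × 42.675 = 182.12.

182.12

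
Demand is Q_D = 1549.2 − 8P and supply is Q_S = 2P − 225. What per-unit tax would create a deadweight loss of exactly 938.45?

34.25

In inverse form: demand P = 193.65 − 0.125Q, supply P = 112.5 + 0.5Q.
Competitive equilibrium: 193.65 − 0.125Q = 112.5 + 0.5Q → Q* = 129.84, P* = 177.42.
A tax t gives ΔQ = t/0.625 and wedge t, so DWL = t²/1.25.
t²/1.25 = 938.45 → t² = 1173.0625 → t = 34.25.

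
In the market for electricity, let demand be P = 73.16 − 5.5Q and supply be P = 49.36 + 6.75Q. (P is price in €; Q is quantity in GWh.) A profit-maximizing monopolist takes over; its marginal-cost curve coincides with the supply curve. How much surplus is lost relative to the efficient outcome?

Competitive equilibrium: 73.16 − 5.5Q = 49.36 + 6.75Q → Q* = 1.9429, P* = 62.4743.
Marginal revenue: MR = 73.16 − 11Q. Set MR = MC: 73.16 − 11Q = 49.36 + 6.75Q → Q_m = 1.3408.
Price P_m = 73.16 − 5.5·1.3408 = 65.7856; MC(Q_m) = 49.36 + 6.75·1.3408 = 58.4104.
Competitive Q* = 1.9429, so ΔQ = 0.6021; wedge = 65.7856 − 58.4104 = 7.3752.
The triangle = ½ × 0.6021 × 7.3752 = €2.22.

€2.22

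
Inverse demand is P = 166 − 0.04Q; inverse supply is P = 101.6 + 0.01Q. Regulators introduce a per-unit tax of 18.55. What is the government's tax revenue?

17010.35

Competitive equilibrium: 166 − 0.04Q = 101.6 + 0.01Q → Q* = 1288, P* = 114.48.
With the tax, the buyer price exceeds the seller price by 18.55: (166 − 0.04Q) − (101.6 + 0.01Q) = 18.55 → Q' = 917.
Tax revenue = 18.55 × 917 = 17010.35.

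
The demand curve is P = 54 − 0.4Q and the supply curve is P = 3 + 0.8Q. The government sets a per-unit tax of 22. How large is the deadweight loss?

Competitive equilibrium: 54 − 0.4Q = 3 + 0.8Q → Q* = 42.5, P* = 37.
With the tax, the buyer price exceeds the seller price by 22: (54 − 0.4Q) − (3 + 0.8Q) = 22 → Q' = 24.1667.
ΔQ = 42.5 − 24.1667 = 18.3333; the wedge equals the tax, 22.
Deadweight loss = ½ × 18.3333 × 22 = 201.67.

201.67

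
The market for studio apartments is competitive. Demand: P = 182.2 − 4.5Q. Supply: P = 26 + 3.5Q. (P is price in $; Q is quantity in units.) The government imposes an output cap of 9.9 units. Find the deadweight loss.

$370.56

Competitive equilibrium: 182.2 − 4.5Q = 26 + 3.5Q → Q* = 19.525, P* = 94.3375.
At Q = 9.9: demand price = 182.2 − 4.5·9.9 = 137.65; supply price = 26 + 3.5·9.9 = 60.65.
ΔQ = 19.525 − 9.9 = 9.625; wedge = 137.65 − 60.65 = 77.
Welfare loss = ½ × 9.625 × 77 = $370.56.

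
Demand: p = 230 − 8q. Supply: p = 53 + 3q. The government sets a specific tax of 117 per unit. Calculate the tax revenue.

Competitive equilibrium: 230 − 8q = 53 + 3q → q* = 16.0909, p* = 101.2727.
With the tax, the buyer price exceeds the seller price by 117: (230 − 8q) − (53 + 3q) = 117 → q' = 5.4545.
Tax revenue = 117 × 5.4545 = 638.18.

638.18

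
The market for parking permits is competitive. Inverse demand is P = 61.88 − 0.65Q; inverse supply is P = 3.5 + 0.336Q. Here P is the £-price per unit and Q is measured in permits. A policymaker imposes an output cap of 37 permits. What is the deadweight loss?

£243.17

Competitive equilibrium: 61.88 − 0.65Q = 3.5 + 0.336Q → Q* = 59.2089, P* = 23.3942.
At Q = 37: demand price = 61.88 − 0.65·37 = 37.83; supply price = 3.5 + 0.336·37 = 15.932.
ΔQ = 59.2089 − 37 = 22.2089; wedge = 37.83 − 15.932 = 21.898.
DWL = ½ × 22.2089 × 21.898 = £243.17.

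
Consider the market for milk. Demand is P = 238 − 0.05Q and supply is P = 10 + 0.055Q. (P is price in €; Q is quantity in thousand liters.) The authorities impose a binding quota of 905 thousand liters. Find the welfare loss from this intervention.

€84201.67 thousand

Competitive equilibrium: 238 − 0.05Q = 10 + 0.055Q → Q* = 2171.4286, P* = 129.4286.
At Q = 905: demand price = 238 − 0.05·905 = 192.75; supply price = 10 + 0.055·905 = 59.775.
ΔQ = 2171.4286 − 905 = 1266.4286; wedge = 192.75 − 59.775 = 132.975.
Deadweight loss = ½ × 1266.4286 × 132.975 = €84201.67 thousand.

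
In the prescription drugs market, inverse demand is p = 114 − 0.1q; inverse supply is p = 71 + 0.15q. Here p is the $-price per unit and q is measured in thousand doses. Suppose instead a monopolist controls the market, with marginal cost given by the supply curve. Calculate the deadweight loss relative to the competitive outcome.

Competitive equilibrium: 114 − 0.1q = 71 + 0.15q → q* = 172, p* = 96.8.
Marginal revenue: MR = 114 − 0.2q. Set MR = MC: 114 − 0.2q = 71 + 0.15q → q_m = 122.8571.
Price p_m = 114 − 0.1·122.8571 = 101.7143; MC(q_m) = 71 + 0.15·122.8571 = 89.4286.
Competitive q* = 172, so Δq = 49.1429; wedge = 101.7143 − 89.4286 = 12.2857.
Welfare loss = ½ × 49.1429 × 12.2857 = $301.88 thousand.

$301.88 thousand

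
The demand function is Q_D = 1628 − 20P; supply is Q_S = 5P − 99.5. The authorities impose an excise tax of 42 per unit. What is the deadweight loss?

In inverse form: demand P = 81.4 − 0.05Q, supply P = 19.9 + 0.2Q.
Competitive equilibrium: 81.4 − 0.05Q = 19.9 + 0.2Q → Q* = 246, P* = 69.1.
With the tax, the buyer price exceeds the seller price by 42: (81.4 − 0.05Q) − (19.9 + 0.2Q) = 42 → Q' = 78.
ΔQ = 246 − 78 = 168; the wedge equals the tax, 42.
DWL = ½ × 168 × 42 = 3528.

3528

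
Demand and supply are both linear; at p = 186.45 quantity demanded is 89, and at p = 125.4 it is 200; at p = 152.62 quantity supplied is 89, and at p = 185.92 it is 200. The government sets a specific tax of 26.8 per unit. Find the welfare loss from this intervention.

Demand slope = (125.4 − 186.45)/(200 − 89) = −0.55, so p = 235.4 − 0.55q.
Supply slope = (185.92 − 152.62)/(200 − 89) = 0.3, so p = 125.92 + 0.3q.
Competitive equilibrium: 235.4 − 0.55q = 125.92 + 0.3q → q* = 128.8, p* = 164.56.
With the tax, the buyer price exceeds the seller price by 26.8: (235.4 − 0.55q) − (125.92 + 0.3q) = 26.8 → q' = 97.2706.
Δq = 128.8 − 97.2706 = 31.5294; the wedge equals the tax, 26.8.
Welfare loss = ½ × 31.5294 × 26.8 = 422.49.

422.49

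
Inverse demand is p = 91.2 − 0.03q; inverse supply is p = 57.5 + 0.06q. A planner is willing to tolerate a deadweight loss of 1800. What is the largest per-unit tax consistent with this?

Competitive equilibrium: 91.2 − 0.03q = 57.5 + 0.06q → q* = 374.4444, p* = 79.9667.
A tax t gives Δq = t/0.09 and wedge t, so DWL = t²/0.18.
t²/0.18 = 1800 → t² = 324 → t = 18.

18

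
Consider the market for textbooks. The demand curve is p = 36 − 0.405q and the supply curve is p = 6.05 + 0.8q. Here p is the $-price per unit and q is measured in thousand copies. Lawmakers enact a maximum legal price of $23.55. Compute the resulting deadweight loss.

Competitive equilibrium: 36 − 0.405q = 6.05 + 0.8q → q* = 24.8548, p* = 25.9338.
At the ceiling p = 23.55, quantity supplied = (23.55 − 6.05)/0.8 = 21.875.
Willingness to pay at q' = 21.875: 36 − 0.405·21.875 = 27.1406.
Δq = 24.8548 − 21.875 = 2.9798; wedge = 27.1406 − 23.55 = 3.5906.
Welfare loss = ½ × 2.9798 × 3.5906 = $5.35 thousand.

$5.35 thousand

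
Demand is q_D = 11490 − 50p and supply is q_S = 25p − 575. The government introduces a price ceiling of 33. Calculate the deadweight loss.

306560.33

In inverse form: demand p = 229.8 − 0.02q, supply p = 23 + 0.04q.
Competitive equilibrium: 229.8 − 0.02q = 23 + 0.04q → q* = 3446.66667, p* = 160.86667.
At the ceiling p = 33, quantity supplied = (33 − 23)/0.04 = 250.
Willingness to pay at q' = 250: 229.8 − 0.02·250 = 224.8.
Δq = 3446.66667 − 250 = 3196.66667; wedge = 224.8 − 33 = 191.8.
The triangle = ½ × 3196.66667 × 191.8 = 306560.33.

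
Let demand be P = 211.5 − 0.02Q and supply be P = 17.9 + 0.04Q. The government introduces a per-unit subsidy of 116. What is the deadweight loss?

112133.33

Competitive equilibrium: 211.5 − 0.02Q = 17.9 + 0.04Q → Q* = 3226.6667, P* = 146.9667.
The subsidy lowers effective supply by 116: P = 0.04Q − 98.1.
New quantity: 211.5 − 0.02Q = 0.04Q − 98.1 → Q' = 5160.
Overproduction ΔQ = 5160 − 3226.6667 = 1933.3333; wedge = subsidy = 116.
The triangle = ½ × 1933.3333 × 116 = 112133.33.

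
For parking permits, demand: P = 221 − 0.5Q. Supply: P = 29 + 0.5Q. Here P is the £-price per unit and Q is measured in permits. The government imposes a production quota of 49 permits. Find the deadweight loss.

Competitive equilibrium: 221 − 0.5Q = 29 + 0.5Q → Q* = 192, P* = 125.
At Q = 49: demand price = 221 − 0.5·49 = 196.5; supply price = 29 + 0.5·49 = 53.5.
ΔQ = 192 − 49 = 143; wedge = 196.5 − 53.5 = 143.
The triangle = ½ × 143 × 143 = £10224.50.

£10224.50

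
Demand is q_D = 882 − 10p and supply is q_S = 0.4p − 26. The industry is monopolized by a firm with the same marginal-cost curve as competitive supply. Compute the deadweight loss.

In inverse form: demand p = 88.2 − 0.1q, supply p = 65 + 2.5q.
Competitive equilibrium: 88.2 − 0.1q = 65 + 2.5q → q* = 8.9231, p* = 87.3077.
Marginal revenue: MR = 88.2 − 0.2q. Set MR = MC: 88.2 − 0.2q = 65 + 2.5q → q_m = 8.5926.
Price p_m = 88.2 − 0.1·8.5926 = 87.3407; MC(q_m) = 65 + 2.5·8.5926 = 86.4815.
Competitive q* = 8.9231, so Δq = 0.3305; wedge = 87.3407 − 86.4815 = 0.8592.
Welfare loss = ½ × 0.3305 × 0.8592 = 0.14.

0.14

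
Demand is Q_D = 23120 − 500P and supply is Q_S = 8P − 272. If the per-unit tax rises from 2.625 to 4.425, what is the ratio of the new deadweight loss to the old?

In inverse form: demand P = 46.24 − 0.002Q, supply P = 34 + 0.125Q.
Competitive equilibrium: 46.24 − 0.002Q = 34 + 0.125Q → Q* = 96.378, P* = 46.0472.
For a per-unit tax t: ΔQ = t/0.127, so DWL = ½·t·(t/0.127) = t²/0.254.
At t = 2.625: DWL = 27.128. At t = 4.425: DWL = 77.089.
Ratio = (4.425/2.625)² = 2.842.

2.842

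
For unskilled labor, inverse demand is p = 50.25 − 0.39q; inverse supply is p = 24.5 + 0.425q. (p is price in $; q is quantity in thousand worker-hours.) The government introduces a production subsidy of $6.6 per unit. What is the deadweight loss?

Competitive equilibrium: 50.25 − 0.39q = 24.5 + 0.425q → q* = 31.5951, p* = 37.9279.
The subsidy lowers effective supply by 6.6: p = 17.9 + 0.425q.
New quantity: 50.25 − 0.39q = 17.9 + 0.425q → q' = 39.6933.
Overproduction Δq = 39.6933 − 31.5951 = 8.0982; wedge = subsidy = 6.6.
Welfare loss = ½ × 8.0982 × 6.6 = $26.72 thousand.

$26.72 thousand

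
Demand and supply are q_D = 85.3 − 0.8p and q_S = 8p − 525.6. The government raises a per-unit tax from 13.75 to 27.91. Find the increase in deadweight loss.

In inverse form: demand p = 106.625 − 1.25q, supply p = 65.7 + 0.125q.
Competitive equilibrium: 106.625 − 1.25q = 65.7 + 0.125q → q* = 29.7636, p* = 69.4205.
For a per-unit tax t: Δq = t/1.375, so DWL = ½·t·(t/1.375) = t²/2.75.
At t = 13.75: DWL = 68.75. At t = 27.91: DWL = 283.261.
Increase = 283.261 − 68.75 = 214.51.

214.51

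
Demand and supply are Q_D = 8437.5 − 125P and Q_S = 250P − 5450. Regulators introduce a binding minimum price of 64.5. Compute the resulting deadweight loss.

70726.67

In inverse form: demand P = 67.5 − 0.008Q, supply P = 21.8 + 0.004Q.
Competitive equilibrium: 67.5 − 0.008Q = 21.8 + 0.004Q → Q* = 3808.3333, P* = 37.0333.
At the floor P = 64.5, quantity demanded = (67.5 − 64.5)/0.008 = 375.
Sellers' marginal cost at Q' = 375: 21.8 + 0.004·375 = 23.3.
ΔQ = 3808.3333 − 375 = 3433.3333; wedge = 64.5 − 23.3 = 41.2.
Welfare loss = ½ × 3433.3333 × 41.2 = 70726.67.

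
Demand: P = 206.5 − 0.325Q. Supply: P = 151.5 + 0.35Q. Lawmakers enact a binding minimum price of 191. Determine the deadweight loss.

Competitive equilibrium: 206.5 − 0.325Q = 151.5 + 0.35Q → Q* = 81.4815, P* = 180.0185.
At the floor P = 191, quantity demanded = (206.5 − 191)/0.325 = 47.6923.
Sellers' marginal cost at Q' = 47.6923: 151.5 + 0.35·47.6923 = 168.1923.
ΔQ = 81.4815 − 47.6923 = 33.7892; wedge = 191 − 168.1923 = 22.8077.
Welfare loss = ½ × 33.7892 × 22.8077 = 385.33.

385.33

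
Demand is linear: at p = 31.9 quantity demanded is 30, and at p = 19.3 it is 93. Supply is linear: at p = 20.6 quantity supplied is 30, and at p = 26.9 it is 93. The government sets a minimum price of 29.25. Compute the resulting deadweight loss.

89.43

Demand slope = (19.3 − 31.9)/(93 − 30) = −0.2, so p = 37.9 − 0.2q.
Supply slope = (26.9 − 20.6)/(93 − 30) = 0.1, so p = 17.6 + 0.1q.
Competitive equilibrium: 37.9 − 0.2q = 17.6 + 0.1q → q* = 67.6667, p* = 24.3667.
At the floor p = 29.25, quantity demanded = (37.9 − 29.25)/0.2 = 43.25.
Sellers' marginal cost at q' = 43.25: 17.6 + 0.1·43.25 = 21.925.
Δq = 67.6667 − 43.25 = 24.4167; wedge = 29.25 − 21.925 = 7.325.
Welfare loss = ½ × 24.4167 × 7.325 = 89.43.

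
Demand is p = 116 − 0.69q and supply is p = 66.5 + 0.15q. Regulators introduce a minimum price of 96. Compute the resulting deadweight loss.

Competitive equilibrium: 116 − 0.69q = 66.5 + 0.15q → q* = 58.9286, p* = 75.3393.
At the floor p = 96, quantity demanded = (116 − 96)/0.69 = 28.9855.
Sellers' marginal cost at q' = 28.9855: 66.5 + 0.15·28.9855 = 70.8478.
Δq = 58.9286 − 28.9855 = 29.9431; wedge = 96 − 70.8478 = 25.1522.
DWL = ½ × 29.9431 × 25.1522 = 376.57.

376.57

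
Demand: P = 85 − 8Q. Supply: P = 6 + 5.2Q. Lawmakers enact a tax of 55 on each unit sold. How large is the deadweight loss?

114.58

Competitive equilibrium: 85 − 8Q = 6 + 5.2Q → Q* = 5.9848, P* = 37.1212.
With the tax, the buyer price exceeds the seller price by 55: (85 − 8Q) − (6 + 5.2Q) = 55 → Q' = 1.8182.
ΔQ = 5.9848 − 1.8182 = 4.1666; the wedge equals the tax, 55.
The triangle = ½ × 4.1666 × 55 = 114.58.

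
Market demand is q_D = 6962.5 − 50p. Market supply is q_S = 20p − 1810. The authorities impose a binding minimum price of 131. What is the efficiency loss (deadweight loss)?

2821.54

In inverse form: demand p = 139.25 − 0.02q, supply p = 90.5 + 0.05q.
Competitive equilibrium: 139.25 − 0.02q = 90.5 + 0.05q → q* = 696.4286, p* = 125.3214.
At the floor p = 131, quantity demanded = (139.25 − 131)/0.02 = 412.5.
Sellers' marginal cost at q' = 412.5: 90.5 + 0.05·412.5 = 111.125.
Δq = 696.4286 − 412.5 = 283.9286; wedge = 131 − 111.125 = 19.875.
DWL = ½ × 283.9286 × 19.875 = 2821.54.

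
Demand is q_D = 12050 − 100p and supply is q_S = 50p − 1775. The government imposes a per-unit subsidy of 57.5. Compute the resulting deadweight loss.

55104.17

In inverse form: demand p = 120.5 − 0.01q, supply p = 35.5 + 0.02q.
Competitive equilibrium: 120.5 − 0.01q = 35.5 + 0.02q → q* = 2833.3333, p* = 92.1667.
The subsidy lowers effective supply by 57.5: p = 0.02q − 22.
New quantity: 120.5 − 0.01q = 0.02q − 22 → q' = 4750.
Overproduction Δq = 4750 − 2833.3333 = 1916.6667; wedge = subsidy = 57.5.
Welfare loss = ½ × 1916.6667 × 57.5 = 55104.17.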